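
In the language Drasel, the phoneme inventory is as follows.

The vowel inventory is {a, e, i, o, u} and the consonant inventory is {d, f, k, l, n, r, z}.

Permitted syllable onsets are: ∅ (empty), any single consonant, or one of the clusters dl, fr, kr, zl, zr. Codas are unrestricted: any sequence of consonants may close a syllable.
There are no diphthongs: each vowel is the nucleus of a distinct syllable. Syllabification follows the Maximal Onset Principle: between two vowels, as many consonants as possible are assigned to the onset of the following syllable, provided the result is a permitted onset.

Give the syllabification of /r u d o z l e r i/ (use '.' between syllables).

ru.do.zle.ri

Nuclei (vowels): u, o, e, i → 4 syllables.
/u…o/ gap (V1→V2): /d/ is a single consonant, so it becomes the next onset.
/o…e/ gap (V2→V3): /zl/ — entire cluster is a permitted onset → onset /zl/, coda ∅.
/e…i/ gap (V3→V4): just /r/ — single C goes to the following onset.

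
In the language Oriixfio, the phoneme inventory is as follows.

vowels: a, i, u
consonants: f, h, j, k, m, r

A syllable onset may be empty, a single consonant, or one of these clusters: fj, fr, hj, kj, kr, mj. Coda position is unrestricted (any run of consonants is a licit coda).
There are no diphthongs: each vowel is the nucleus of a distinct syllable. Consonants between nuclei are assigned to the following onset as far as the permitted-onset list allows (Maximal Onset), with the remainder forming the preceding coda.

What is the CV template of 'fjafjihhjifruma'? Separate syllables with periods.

The vowels are a, i, i, u, a — 5 nuclei, so 5 syllables.
V1 /a/ – V2 /i/: /fj/ — entire cluster is a permitted onset → onset /fj/, coda ∅.
V2 /i/ – V3 /i/: /hhj/; trying suffixes from longest down, /hj/ is the first permitted one, so coda /h/ | onset /hj/.
V3 /i/ – V4 /u/: /fr/ is a licit onset in full, so it all attaches to the next syllable.
V4 /u/ – V5 /a/: /m/ → onset of the next syllable (single consonants are always licit onsets).
Result: fja.fjih.hji.fru.ma.
Mapping each syllable to C/V: /fja/ → CCV, /fjih/ → CCVC, /hji/ → CCV, /fru/ → CCV, /ma/ → CV.

CCV.CCVC.CCV.CCV.CV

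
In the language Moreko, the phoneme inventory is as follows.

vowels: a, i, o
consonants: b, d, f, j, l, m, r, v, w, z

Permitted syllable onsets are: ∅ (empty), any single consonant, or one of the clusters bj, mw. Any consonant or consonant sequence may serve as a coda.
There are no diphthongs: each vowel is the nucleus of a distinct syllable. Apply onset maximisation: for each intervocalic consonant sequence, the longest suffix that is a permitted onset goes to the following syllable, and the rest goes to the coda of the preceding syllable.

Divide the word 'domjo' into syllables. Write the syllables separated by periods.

The vowels are o, o — 2 nuclei, so 2 syllables.
V1 /o/ – V2 /o/: /mj/ splits as /m/ + /j/ (/j/ is the longest suffix that is a licit onset).

dom.jo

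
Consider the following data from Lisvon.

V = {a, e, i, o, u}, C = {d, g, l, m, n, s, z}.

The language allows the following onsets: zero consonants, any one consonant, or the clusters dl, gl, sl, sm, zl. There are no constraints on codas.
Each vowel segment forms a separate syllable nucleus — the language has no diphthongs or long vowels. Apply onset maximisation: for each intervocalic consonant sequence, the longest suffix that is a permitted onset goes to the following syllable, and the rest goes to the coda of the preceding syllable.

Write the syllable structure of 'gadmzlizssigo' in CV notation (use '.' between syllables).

Vowels present: a, i, i, o; each is a nucleus, giving 4 syllables.
Between /a/ (V1) and /i/ (V2): /dmzl/; trying suffixes from longest down, /zl/ is the first permitted one, so coda /dm/ | onset /zl/.
Between /i/ (V2) and /i/ (V3): /zss/ splits as /zs/ + /s/ (/s/ is the longest suffix that is a licit onset).
Between /i/ (V3) and /o/ (V4): /g/ is a single consonant, so it becomes the next onset.
Putting it together: gadm.zlizs.si.go.
Mapping each syllable to C/V: /gadm/ → CVCC, /zlizs/ → CCVCC, /si/ → CV, /go/ → CV.

CVCC.CCVCC.CV.CV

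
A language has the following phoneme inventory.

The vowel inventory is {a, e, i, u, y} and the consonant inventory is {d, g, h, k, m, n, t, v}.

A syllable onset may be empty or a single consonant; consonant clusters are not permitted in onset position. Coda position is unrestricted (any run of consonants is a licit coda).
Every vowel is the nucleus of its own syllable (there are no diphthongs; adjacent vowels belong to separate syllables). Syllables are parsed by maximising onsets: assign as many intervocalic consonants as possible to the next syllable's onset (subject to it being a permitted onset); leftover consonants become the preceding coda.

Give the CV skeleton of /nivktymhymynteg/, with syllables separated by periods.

The vowels are i, y, y, y, e — 5 nuclei, so 5 syllables.
/i…y/ gap (V1→V2): /vkt/ splits as /vk/ + /t/ (/t/ is the longest suffix that is a licit onset).
/y…y/ gap (V2→V3): /mh/; trying suffixes from longest down, /h/ is the first permitted one, so coda /m/ | onset /h/.
/y…y/ gap (V3→V4): /m/ → onset of the next syllable (single consonants are always licit onsets).
/y…e/ gap (V4→V5): /nt/; trying suffixes from longest down, /t/ is the first permitted one, so coda /n/ | onset /t/.
Syllabification: nivk.tym.hy.myn.teg.
Mapping each syllable to C/V: /nivk/ → CVCC, /tym/ → CVC, /hy/ → CV, /myn/ → CVC, /teg/ → CVC.

CVCC.CVC.CV.CVC.CVC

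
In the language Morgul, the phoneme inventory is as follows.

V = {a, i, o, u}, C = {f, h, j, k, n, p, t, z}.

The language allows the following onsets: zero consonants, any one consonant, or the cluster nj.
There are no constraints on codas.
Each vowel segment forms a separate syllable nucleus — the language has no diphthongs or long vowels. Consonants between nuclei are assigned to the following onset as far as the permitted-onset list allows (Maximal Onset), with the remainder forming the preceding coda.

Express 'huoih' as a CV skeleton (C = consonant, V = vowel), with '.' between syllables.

The vowels are u, o, i — 3 nuclei, so 3 syllables.
V1 /u/ – V2 /o/: no consonants, so the boundary falls immediately after /u/.
V2 /o/ – V3 /i/: hiatus — the boundary sits between the two vowels.
Putting it together: hu.o.ih.
Mapping each syllable to C/V: /hu/ → CV, /o/ → V, /ih/ → VC.

CV.V.VC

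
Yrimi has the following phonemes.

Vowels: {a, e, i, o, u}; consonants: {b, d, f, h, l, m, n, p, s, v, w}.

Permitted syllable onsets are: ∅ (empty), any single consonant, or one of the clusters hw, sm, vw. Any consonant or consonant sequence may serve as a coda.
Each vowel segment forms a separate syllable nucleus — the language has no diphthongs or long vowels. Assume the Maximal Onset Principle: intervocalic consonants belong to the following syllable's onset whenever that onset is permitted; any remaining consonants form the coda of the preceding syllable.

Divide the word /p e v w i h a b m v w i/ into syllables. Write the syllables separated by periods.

pe.vwi.habm.vwi

Vowels present: e, i, a, i; each is a nucleus, giving 4 syllables.
/e…i/ gap (V1→V2): /vw/ — entire cluster is a permitted onset → onset /vw/, coda ∅.
/i…a/ gap (V2→V3): /h/ is a single consonant, so it becomes the next onset.
/a…i/ gap (V3→V4): /bmvw/ splits as /bm/ + /vw/ (/vw/ is the longest suffix that is a licit onset).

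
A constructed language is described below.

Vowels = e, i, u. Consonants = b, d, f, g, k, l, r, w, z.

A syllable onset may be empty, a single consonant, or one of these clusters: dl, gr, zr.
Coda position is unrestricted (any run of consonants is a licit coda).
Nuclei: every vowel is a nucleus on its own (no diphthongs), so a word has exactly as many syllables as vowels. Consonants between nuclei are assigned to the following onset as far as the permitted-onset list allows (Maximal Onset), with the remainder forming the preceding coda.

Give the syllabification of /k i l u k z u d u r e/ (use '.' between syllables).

ki.luk.zu.du.re

Vowels present: i, u, u, u, e; each is a nucleus, giving 5 syllables.
Between /i/ (V1) and /u/ (V2): /l/ → onset of the next syllable (single consonants are always licit onsets).
Between /u/ (V2) and /u/ (V3): /kz/ splits as /k/ + /z/ (/z/ is the longest suffix that is a licit onset).
Between /u/ (V3) and /u/ (V4): just /d/ — single C goes to the following onset.
Between /u/ (V4) and /e/ (V5): just /r/ — single C goes to the following onset.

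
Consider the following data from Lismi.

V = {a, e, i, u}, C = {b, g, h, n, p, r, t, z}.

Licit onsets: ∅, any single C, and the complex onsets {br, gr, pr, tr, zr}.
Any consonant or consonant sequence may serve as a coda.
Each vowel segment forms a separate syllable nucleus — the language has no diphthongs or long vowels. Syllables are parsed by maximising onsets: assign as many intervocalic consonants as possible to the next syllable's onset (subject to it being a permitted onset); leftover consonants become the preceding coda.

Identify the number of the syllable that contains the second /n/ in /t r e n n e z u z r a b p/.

Nuclei (vowels): e, e, u, a → 4 syllables.
σ1/σ2 boundary: cluster /nn/ — the longest permitted-onset suffix is /n/; onset = /n/, preceding coda = /n/.
σ2/σ3 boundary: /z/ → onset of the next syllable (single consonants are always licit onsets).
σ3/σ4 boundary: /zr/ is a licit onset in full, so it all attaches to the next syllable.
Syllabification: tren.ne.zu.zrabp.
The second /n/ is in the onset of syllable 2 (/ne/).

2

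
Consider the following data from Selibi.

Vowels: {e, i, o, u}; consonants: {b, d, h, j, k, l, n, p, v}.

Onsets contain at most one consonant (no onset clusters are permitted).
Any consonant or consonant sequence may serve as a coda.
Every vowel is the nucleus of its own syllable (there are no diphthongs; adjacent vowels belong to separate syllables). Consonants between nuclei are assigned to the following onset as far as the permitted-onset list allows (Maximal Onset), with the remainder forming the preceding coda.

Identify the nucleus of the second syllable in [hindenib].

The vowels are i, e, i — 3 nuclei, so 3 syllables.
The second nucleus (vowel 2 from the left) is /e/.

e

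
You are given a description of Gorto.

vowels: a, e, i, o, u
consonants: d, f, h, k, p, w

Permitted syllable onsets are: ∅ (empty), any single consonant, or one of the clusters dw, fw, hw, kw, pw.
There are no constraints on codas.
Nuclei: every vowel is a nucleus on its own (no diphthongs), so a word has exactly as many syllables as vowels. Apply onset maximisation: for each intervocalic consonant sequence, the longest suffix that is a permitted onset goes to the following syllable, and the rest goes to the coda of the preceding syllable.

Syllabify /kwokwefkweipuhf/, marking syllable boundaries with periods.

kwo.kwef.kwe.i.puhf

Vowels present: o, e, e, i, u; each is a nucleus, giving 5 syllables.
σ1/σ2 boundary: /kw/ — entire cluster is a permitted onset → onset /kw/, coda ∅.
σ2/σ3 boundary: cluster /fkw/ — the longest permitted-onset suffix is /kw/; onset = /kw/, preceding coda = /f/.
σ3/σ4 boundary: nothing intervenes; syllable break is V.V.
σ4/σ5 boundary: /p/ → onset of the next syllable (single consonants are always licit onsets).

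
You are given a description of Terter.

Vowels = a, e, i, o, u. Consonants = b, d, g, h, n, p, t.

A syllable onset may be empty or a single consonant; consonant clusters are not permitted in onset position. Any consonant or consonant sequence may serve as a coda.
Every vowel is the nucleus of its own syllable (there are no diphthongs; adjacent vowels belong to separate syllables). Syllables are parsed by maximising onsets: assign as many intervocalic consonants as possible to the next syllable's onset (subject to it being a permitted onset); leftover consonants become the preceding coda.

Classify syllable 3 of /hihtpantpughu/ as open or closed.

Nuclei (vowels): i, a, u, u → 4 syllables.
σ1/σ2 boundary: /htp/ splits as /ht/ + /p/ (/p/ is the longest suffix that is a licit onset).
σ2/σ3 boundary: cluster /ntp/ — the longest permitted-onset suffix is /p/; onset = /p/, preceding coda = /nt/.
σ3/σ4 boundary: /gh/ splits as /g/ + /h/ (/h/ is the longest suffix that is a licit onset).
Result: hiht.pant.pug.hu.
Syllable 3 is /pug/ with coda /g/, so it is closed.

closed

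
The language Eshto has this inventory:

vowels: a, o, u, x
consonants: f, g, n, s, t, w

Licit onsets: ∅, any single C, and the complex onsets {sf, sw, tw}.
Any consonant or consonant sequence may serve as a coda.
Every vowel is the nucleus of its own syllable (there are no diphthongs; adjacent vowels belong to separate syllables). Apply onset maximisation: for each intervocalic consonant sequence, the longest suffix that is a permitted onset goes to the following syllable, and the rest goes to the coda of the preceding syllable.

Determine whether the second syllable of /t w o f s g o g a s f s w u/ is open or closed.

Vowels present: o, o, a, u; each is a nucleus, giving 4 syllables.
Between /o/ (V1) and /o/ (V2): cluster /fsg/ — the longest permitted-onset suffix is /g/; onset = /g/, preceding coda = /fs/.
Between /o/ (V2) and /a/ (V3): just /g/ — single C goes to the following onset.
Between /a/ (V3) and /u/ (V4): cluster /sfsw/ — the longest permitted-onset suffix is /sw/; onset = /sw/, preceding coda = /sf/.
Putting it together: twofs.go.gasf.swu.
Syllable 2 is /go/; it ends in its nucleus with no coda, so it is open.

open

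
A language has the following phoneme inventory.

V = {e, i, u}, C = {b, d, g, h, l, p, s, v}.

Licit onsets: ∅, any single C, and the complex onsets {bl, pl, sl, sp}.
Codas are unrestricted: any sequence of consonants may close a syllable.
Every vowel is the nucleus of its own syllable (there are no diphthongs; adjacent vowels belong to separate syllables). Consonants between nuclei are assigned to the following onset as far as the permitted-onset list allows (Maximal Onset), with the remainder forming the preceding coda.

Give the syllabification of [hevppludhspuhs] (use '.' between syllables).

hevp.pludh.spuhs

Nuclei (vowels): e, u, u → 3 syllables.
/e…u/ gap (V1→V2): cluster /vppl/ — the longest permitted-onset suffix is /pl/; onset = /pl/, preceding coda = /vp/.
/u…u/ gap (V2→V3): cluster /dhsp/ — the longest permitted-onset suffix is /sp/; onset = /sp/, preceding coda = /dh/.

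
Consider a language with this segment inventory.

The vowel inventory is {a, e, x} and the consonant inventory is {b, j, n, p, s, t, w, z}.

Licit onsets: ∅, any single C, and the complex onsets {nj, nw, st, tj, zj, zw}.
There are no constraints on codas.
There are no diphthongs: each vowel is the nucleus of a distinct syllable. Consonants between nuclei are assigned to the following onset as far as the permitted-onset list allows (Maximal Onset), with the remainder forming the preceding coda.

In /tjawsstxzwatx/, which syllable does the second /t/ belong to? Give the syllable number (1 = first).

2

Nuclei (vowels): a, x, a, x → 4 syllables.
σ1/σ2 boundary: /wsst/; trying suffixes from longest down, /st/ is the first permitted one, so coda /ws/ | onset /st/.
σ2/σ3 boundary: /zw/ — entire cluster is a permitted onset → onset /zw/, coda ∅.
σ3/σ4 boundary: /t/ is a single consonant, so it becomes the next onset.
Result: tjaws.stx.zwa.tx.
The second /t/ is in the onset of syllable 2 (/stx/).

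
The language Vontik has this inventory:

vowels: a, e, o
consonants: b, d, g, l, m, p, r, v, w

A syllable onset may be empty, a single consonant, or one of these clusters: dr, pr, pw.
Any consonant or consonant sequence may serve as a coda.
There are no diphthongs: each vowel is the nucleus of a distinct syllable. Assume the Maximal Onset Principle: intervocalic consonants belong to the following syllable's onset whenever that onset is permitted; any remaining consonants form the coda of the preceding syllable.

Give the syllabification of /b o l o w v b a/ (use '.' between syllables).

bo.lowv.ba

Nuclei (vowels): o, o, a → 3 syllables.
Between /o/ (V1) and /o/ (V2): just /l/ — single C goes to the following onset.
Between /o/ (V2) and /a/ (V3): /wvb/ splits as /wv/ + /b/ (/b/ is the longest suffix that is a licit onset).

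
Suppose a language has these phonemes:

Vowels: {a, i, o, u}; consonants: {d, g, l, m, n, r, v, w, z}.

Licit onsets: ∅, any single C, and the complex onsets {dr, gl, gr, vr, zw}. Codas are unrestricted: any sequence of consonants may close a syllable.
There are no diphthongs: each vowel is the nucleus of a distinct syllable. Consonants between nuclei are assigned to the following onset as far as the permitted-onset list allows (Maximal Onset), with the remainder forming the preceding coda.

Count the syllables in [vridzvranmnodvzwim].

Nuclei (vowels): i, a, o, i → 4 syllables.

4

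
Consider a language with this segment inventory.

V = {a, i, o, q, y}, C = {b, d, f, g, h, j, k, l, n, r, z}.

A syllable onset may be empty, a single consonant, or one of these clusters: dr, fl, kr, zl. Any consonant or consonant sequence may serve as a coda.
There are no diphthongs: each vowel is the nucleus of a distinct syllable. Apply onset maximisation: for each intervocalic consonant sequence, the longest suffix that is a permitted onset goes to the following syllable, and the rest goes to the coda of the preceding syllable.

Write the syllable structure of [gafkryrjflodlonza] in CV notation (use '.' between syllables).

CVC.CCVCC.CCVC.CVC.CV

Nuclei (vowels): a, y, o, o, a → 5 syllables.
/a…y/ gap (V1→V2): /fkr/ splits as /f/ + /kr/ (/kr/ is the longest suffix that is a licit onset).
/y…o/ gap (V2→V3): /rjfl/; trying suffixes from longest down, /fl/ is the first permitted one, so coda /rj/ | onset /fl/.
/o…o/ gap (V3→V4): /dl/; trying suffixes from longest down, /l/ is the first permitted one, so coda /d/ | onset /l/.
/o…a/ gap (V4→V5): /nz/ splits as /n/ + /z/ (/z/ is the longest suffix that is a licit onset).
Syllabification: gaf.kryrj.flod.lon.za.
Mapping each syllable to C/V: /gaf/ → CVC, /kryrj/ → CCVCC, /flod/ → CCVC, /lon/ → CVC, /za/ → CV.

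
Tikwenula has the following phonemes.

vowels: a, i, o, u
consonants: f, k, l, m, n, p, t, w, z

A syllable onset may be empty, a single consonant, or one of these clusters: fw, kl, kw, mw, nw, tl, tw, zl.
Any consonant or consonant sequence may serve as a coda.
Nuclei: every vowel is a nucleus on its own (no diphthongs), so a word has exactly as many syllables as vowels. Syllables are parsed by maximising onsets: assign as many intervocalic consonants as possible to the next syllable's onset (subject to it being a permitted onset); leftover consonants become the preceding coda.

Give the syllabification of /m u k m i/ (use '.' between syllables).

Vowels present: u, i; each is a nucleus, giving 2 syllables.
/u…i/ gap (V1→V2): /km/ splits as /k/ + /m/ (/m/ is the longest suffix that is a licit onset).

muk.mi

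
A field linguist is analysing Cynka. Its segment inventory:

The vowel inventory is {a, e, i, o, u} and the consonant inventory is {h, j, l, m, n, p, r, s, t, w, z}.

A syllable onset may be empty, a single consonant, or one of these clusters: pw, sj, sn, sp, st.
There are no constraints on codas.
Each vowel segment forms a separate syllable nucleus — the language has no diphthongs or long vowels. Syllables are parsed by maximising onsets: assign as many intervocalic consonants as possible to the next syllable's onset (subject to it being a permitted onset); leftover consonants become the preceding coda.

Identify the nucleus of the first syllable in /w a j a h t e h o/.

Vowels present: a, a, e, o; each is a nucleus, giving 4 syllables.
The first nucleus (vowel 1 from the left) is /a/.

a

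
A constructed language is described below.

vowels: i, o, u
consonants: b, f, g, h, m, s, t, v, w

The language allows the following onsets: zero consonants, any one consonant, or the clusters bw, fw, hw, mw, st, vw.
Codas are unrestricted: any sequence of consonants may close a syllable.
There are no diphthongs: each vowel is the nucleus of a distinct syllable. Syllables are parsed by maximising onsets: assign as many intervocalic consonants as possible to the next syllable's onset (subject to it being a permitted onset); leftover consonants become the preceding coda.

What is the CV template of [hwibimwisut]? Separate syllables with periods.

The vowels are i, i, i, u — 4 nuclei, so 4 syllables.
V1 /i/ – V2 /i/: /b/ is a single consonant, so it becomes the next onset.
V2 /i/ – V3 /i/: cluster /mw/ — /mw/ is itself a permitted onset, so the whole cluster goes right; preceding coda = ∅.
V3 /i/ – V4 /u/: /s/ is a single consonant, so it becomes the next onset.
Syllabification: hwi.bi.mwi.sut.
Mapping each syllable to C/V: /hwi/ → CCV, /bi/ → CV, /mwi/ → CCV, /sut/ → CVC.

CCV.CV.CCV.CVC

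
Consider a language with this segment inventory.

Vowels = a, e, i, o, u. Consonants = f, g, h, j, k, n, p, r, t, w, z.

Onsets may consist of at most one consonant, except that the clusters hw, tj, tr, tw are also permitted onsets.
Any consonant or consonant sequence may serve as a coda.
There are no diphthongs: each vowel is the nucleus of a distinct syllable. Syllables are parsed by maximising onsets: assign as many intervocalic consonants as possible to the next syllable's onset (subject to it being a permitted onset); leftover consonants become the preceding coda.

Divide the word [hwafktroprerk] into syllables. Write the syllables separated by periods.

Vowels present: a, o, e; each is a nucleus, giving 3 syllables.
σ1/σ2 boundary: /fktr/ splits as /fk/ + /tr/ (/tr/ is the longest suffix that is a licit onset).
σ2/σ3 boundary: cluster /pr/ — the longest permitted-onset suffix is /r/; onset = /r/, preceding coda = /p/.

hwafk.trop.rerk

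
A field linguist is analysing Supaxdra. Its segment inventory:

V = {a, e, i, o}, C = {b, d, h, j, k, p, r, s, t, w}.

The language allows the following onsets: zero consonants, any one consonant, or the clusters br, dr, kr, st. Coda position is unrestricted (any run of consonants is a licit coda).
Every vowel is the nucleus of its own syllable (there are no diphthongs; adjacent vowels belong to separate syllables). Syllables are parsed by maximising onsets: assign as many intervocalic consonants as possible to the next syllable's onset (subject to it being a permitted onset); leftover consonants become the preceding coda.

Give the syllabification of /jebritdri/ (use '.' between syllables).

je.brit.dri

Vowels present: e, i, i; each is a nucleus, giving 3 syllables.
/e…i/ gap (V1→V2): cluster /br/ — /br/ is itself a permitted onset, so the whole cluster goes right; preceding coda = ∅.
/i…i/ gap (V2→V3): /tdr/ splits as /t/ + /dr/ (/dr/ is the longest suffix that is a licit onset).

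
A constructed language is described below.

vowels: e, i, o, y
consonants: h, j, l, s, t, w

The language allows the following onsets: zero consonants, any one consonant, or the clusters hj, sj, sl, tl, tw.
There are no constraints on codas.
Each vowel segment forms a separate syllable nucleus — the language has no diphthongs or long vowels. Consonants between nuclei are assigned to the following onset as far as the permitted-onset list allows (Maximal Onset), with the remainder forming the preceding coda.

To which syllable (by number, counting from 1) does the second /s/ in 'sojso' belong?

2

The vowels are o, o — 2 nuclei, so 2 syllables.
/o…o/ gap (V1→V2): /js/ splits as /j/ + /s/ (/s/ is the longest suffix that is a licit onset).
Putting it together: soj.so.
The second /s/ is in the onset of syllable 2 (/so/).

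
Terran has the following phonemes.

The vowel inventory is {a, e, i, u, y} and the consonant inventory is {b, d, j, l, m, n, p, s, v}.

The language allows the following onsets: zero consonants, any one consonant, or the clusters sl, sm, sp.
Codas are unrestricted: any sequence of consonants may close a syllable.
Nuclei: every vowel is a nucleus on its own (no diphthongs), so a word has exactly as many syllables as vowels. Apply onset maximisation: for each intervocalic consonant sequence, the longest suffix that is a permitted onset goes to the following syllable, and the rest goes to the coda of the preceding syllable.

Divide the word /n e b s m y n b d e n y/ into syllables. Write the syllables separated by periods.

neb.smynb.de.ny

Nuclei (vowels): e, y, e, y → 4 syllables.
/e…y/ gap (V1→V2): /bsm/; trying suffixes from longest down, /sm/ is the first permitted one, so coda /b/ | onset /sm/.
/y…e/ gap (V2→V3): /nbd/ splits as /nb/ + /d/ (/d/ is the longest suffix that is a licit onset).
/e…y/ gap (V3→V4): just /n/ — single C goes to the following onset.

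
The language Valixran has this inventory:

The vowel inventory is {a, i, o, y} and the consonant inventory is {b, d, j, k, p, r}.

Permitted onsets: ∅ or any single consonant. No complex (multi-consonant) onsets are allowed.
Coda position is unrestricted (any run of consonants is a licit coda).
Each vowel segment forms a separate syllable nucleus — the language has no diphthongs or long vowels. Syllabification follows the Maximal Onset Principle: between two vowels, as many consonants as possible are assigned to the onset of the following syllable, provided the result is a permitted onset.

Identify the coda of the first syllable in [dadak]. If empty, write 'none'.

The vowels are a, a — 2 nuclei, so 2 syllables.
/a…a/ gap (V1→V2): just /d/ — single C goes to the following onset.
Result: da.dak.
Syllable 1 is /da/: onset /d/, nucleus /a/, coda ∅.

none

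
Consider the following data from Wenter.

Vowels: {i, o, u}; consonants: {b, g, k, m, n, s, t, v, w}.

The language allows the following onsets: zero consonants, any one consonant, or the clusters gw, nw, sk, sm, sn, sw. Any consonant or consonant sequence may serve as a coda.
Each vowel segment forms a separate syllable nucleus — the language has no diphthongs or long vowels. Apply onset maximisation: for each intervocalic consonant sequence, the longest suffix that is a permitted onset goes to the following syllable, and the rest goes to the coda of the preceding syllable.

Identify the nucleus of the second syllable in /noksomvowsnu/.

o

The vowels are o, o, o, u — 4 nuclei, so 4 syllables.
The second nucleus (vowel 2 from the left) is /o/.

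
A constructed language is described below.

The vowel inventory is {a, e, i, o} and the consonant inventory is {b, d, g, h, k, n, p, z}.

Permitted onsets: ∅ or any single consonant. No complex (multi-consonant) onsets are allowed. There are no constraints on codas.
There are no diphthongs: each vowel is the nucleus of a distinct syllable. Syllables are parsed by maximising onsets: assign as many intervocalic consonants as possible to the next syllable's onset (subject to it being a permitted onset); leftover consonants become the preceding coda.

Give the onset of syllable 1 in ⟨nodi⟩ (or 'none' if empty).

Vowels present: o, i; each is a nucleus, giving 2 syllables.
/o…i/ gap (V1→V2): just /d/ — single C goes to the following onset.
Result: no.di.
Syllable 1 is /no/: onset /n/, nucleus /o/, coda ∅.

n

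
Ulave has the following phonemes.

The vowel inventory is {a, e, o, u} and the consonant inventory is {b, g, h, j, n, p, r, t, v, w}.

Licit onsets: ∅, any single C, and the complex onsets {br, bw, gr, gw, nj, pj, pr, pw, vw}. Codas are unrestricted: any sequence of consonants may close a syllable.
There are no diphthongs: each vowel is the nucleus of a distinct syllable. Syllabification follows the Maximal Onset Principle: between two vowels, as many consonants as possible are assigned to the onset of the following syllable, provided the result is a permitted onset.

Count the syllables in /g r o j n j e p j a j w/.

3

Nuclei (vowels): o, e, a → 3 syllables.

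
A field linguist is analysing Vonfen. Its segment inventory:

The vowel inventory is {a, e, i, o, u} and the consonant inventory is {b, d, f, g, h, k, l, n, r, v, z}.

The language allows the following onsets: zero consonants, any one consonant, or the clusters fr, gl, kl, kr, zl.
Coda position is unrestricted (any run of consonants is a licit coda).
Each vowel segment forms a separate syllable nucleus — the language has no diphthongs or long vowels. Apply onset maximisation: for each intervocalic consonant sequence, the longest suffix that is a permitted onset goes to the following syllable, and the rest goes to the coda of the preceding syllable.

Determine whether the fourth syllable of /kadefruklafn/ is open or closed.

closed

The vowels are a, e, u, a — 4 nuclei, so 4 syllables.
Between /a/ (V1) and /e/ (V2): just /d/ — single C goes to the following onset.
Between /e/ (V2) and /u/ (V3): /fr/ — entire cluster is a permitted onset → onset /fr/, coda ∅.
Between /u/ (V3) and /a/ (V4): /kl/ — entire cluster is a permitted onset → onset /kl/, coda ∅.
Result: ka.de.fru.klafn.
Syllable 4 is /klafn/ with coda /fn/, so it is closed.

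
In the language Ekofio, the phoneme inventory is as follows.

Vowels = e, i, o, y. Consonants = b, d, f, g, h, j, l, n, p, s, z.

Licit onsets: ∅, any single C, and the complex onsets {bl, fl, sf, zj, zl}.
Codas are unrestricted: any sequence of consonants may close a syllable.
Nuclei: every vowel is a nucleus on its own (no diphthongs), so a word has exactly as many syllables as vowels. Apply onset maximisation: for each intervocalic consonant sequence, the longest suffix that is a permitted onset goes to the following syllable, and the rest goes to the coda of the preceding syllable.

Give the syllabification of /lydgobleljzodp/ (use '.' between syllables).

lyd.go.blelj.zodp

The vowels are y, o, e, o — 4 nuclei, so 4 syllables.
σ1/σ2 boundary: /dg/; trying suffixes from longest down, /g/ is the first permitted one, so coda /d/ | onset /g/.
σ2/σ3 boundary: /bl/ — entire cluster is a permitted onset → onset /bl/, coda ∅.
σ3/σ4 boundary: cluster /ljz/ — the longest permitted-onset suffix is /z/; onset = /z/, preceding coda = /lj/.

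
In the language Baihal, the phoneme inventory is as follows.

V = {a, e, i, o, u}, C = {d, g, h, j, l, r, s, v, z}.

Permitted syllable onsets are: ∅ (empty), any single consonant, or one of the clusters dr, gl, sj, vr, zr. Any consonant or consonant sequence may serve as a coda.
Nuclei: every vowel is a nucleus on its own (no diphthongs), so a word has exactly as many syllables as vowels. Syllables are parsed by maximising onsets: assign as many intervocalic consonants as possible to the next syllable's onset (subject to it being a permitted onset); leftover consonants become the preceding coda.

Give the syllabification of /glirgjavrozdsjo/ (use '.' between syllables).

The vowels are i, a, o, o — 4 nuclei, so 4 syllables.
Between /i/ (V1) and /a/ (V2): cluster /rgj/ — the longest permitted-onset suffix is /j/; onset = /j/, preceding coda = /rg/.
Between /a/ (V2) and /o/ (V3): /vr/ is a licit onset in full, so it all attaches to the next syllable.
Between /o/ (V3) and /o/ (V4): /zdsj/ — longest licit onset from the right is /sj/, leaving /zd/ as coda.

glirg.ja.vrozd.sjo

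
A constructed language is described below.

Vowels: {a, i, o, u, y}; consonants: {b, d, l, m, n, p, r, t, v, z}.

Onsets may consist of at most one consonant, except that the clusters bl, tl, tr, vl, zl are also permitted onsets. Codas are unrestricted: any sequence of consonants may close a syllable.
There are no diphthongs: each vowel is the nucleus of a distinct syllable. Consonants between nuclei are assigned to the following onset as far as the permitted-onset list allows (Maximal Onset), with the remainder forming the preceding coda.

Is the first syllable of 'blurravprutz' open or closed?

The vowels are u, a, u — 3 nuclei, so 3 syllables.
V1 /u/ – V2 /a/: /rr/ — longest licit onset from the right is /r/, leaving /r/ as coda.
V2 /a/ – V3 /u/: /vpr/ splits as /vp/ + /r/ (/r/ is the longest suffix that is a licit onset).
Result: blur.ravp.rutz.
Syllable 1 is /blur/ with coda /r/, so it is closed.

closed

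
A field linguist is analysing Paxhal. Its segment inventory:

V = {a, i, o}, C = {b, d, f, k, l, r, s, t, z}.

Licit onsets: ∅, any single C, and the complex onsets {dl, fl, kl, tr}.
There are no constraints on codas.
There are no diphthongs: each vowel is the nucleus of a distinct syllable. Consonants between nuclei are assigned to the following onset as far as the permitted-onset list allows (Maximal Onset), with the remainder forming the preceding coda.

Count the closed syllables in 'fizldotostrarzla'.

Vowels present: i, o, o, a, a; each is a nucleus, giving 5 syllables.
Between /i/ (V1) and /o/ (V2): /zld/ — longest licit onset from the right is /d/, leaving /zl/ as coda.
Between /o/ (V2) and /o/ (V3): /t/ → onset of the next syllable (single consonants are always licit onsets).
Between /o/ (V3) and /a/ (V4): /str/ — longest licit onset from the right is /tr/, leaving /s/ as coda.
Between /a/ (V4) and /a/ (V5): /rzl/ — longest licit onset from the right is /l/, leaving /rz/ as coda.
Putting it together: fizl.do.tos.trarz.la.
Classifying each syllable: /fizl/ (closed), /do/ (open), /tos/ (closed), /trarz/ (closed), /la/ (open).
Closed syllables: 3.

3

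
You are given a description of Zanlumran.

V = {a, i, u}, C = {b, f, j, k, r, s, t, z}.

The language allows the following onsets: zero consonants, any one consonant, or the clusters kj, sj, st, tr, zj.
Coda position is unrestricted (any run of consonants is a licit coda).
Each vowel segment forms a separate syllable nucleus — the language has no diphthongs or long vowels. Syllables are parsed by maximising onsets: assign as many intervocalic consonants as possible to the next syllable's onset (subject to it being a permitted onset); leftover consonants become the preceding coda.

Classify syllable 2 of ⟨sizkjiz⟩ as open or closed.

closed

The vowels are i, i — 2 nuclei, so 2 syllables.
V1 /i/ – V2 /i/: /zkj/; trying suffixes from longest down, /kj/ is the first permitted one, so coda /z/ | onset /kj/.
So the parse is siz.kjiz.
Syllable 2 is /kjiz/ with coda /z/, so it is closed.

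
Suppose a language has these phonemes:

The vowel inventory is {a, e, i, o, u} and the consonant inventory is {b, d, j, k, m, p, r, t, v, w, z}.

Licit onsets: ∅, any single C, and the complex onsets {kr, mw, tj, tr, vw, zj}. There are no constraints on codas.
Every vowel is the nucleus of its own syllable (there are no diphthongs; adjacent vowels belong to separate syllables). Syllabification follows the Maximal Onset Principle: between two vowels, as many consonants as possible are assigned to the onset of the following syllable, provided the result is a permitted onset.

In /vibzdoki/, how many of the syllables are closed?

The vowels are i, o, i — 3 nuclei, so 3 syllables.
Between /i/ (V1) and /o/ (V2): /bzd/ splits as /bz/ + /d/ (/d/ is the longest suffix that is a licit onset).
Between /o/ (V2) and /i/ (V3): /k/ → onset of the next syllable (single consonants are always licit onsets).
So the parse is vibz.do.ki.
Classifying each syllable: /vibz/ (closed), /do/ (open), /ki/ (open).
Closed syllables: 1.

1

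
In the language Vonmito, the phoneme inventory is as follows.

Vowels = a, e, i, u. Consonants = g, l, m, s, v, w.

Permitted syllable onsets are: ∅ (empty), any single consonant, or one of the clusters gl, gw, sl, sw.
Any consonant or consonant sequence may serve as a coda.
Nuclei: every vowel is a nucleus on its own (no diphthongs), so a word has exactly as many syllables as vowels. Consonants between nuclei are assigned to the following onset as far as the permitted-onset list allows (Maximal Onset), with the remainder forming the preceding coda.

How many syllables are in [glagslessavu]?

Vowels present: a, e, a, u; each is a nucleus, giving 4 syllables.

4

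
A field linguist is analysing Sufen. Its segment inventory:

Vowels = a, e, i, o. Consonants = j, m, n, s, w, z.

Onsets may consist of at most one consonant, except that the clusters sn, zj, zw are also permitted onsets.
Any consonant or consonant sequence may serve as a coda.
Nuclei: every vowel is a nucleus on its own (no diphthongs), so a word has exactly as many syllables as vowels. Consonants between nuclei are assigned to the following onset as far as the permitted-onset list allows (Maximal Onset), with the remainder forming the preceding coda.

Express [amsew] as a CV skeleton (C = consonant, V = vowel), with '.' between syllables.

The vowels are a, e — 2 nuclei, so 2 syllables.
/a…e/ gap (V1→V2): /ms/; trying suffixes from longest down, /s/ is the first permitted one, so coda /m/ | onset /s/.
Syllabification: am.sew.
Mapping each syllable to C/V: /am/ → VC, /sew/ → CVC.

VC.CVC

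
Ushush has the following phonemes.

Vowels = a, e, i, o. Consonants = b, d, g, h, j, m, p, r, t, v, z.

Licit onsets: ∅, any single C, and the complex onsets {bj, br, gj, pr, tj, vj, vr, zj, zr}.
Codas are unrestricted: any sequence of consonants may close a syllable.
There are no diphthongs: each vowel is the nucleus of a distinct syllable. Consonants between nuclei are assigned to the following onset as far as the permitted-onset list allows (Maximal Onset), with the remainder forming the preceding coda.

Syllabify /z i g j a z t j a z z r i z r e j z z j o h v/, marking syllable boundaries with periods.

Vowels present: i, a, a, i, e, o; each is a nucleus, giving 6 syllables.
V1 /i/ – V2 /a/: /gj/ — entire cluster is a permitted onset → onset /gj/, coda ∅.
V2 /a/ – V3 /a/: /ztj/; trying suffixes from longest down, /tj/ is the first permitted one, so coda /z/ | onset /tj/.
V3 /a/ – V4 /i/: /zzr/ — longest licit onset from the right is /zr/, leaving /z/ as coda.
V4 /i/ – V5 /e/: cluster /zr/ — /zr/ is itself a permitted onset, so the whole cluster goes right; preceding coda = ∅.
V5 /e/ – V6 /o/: /jzzj/; trying suffixes from longest down, /zj/ is the first permitted one, so coda /jz/ | onset /zj/.

zi.gjaz.tjaz.zri.zrejz.zjohv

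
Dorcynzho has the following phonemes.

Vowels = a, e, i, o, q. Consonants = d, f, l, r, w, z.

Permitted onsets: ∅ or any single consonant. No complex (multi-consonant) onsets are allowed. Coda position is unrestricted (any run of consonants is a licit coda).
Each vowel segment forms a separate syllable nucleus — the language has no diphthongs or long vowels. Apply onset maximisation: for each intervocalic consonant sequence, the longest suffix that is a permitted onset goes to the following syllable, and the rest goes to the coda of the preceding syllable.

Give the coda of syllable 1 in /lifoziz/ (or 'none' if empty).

none

Vowels present: i, o, i; each is a nucleus, giving 3 syllables.
σ1/σ2 boundary: just /f/ — single C goes to the following onset.
σ2/σ3 boundary: just /z/ — single C goes to the following onset.
So the parse is li.fo.ziz.
Syllable 1 is /li/: onset /l/, nucleus /i/, coda ∅.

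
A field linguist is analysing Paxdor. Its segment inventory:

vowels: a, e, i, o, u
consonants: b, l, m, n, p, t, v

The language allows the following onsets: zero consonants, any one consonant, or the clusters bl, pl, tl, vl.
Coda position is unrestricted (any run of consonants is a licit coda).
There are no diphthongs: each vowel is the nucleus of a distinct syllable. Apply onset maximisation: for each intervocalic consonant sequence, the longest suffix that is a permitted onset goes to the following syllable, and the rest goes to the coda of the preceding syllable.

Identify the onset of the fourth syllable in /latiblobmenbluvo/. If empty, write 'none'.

m

Nuclei (vowels): a, i, o, e, u, o → 6 syllables.
σ1/σ2 boundary: /t/ → onset of the next syllable (single consonants are always licit onsets).
σ2/σ3 boundary: cluster /bl/ — /bl/ is itself a permitted onset, so the whole cluster goes right; preceding coda = ∅.
σ3/σ4 boundary: /bm/ — longest licit onset from the right is /m/, leaving /b/ as coda.
σ4/σ5 boundary: cluster /nbl/ — the longest permitted-onset suffix is /bl/; onset = /bl/, preceding coda = /n/.
σ5/σ6 boundary: /v/ → onset of the next syllable (single consonants are always licit onsets).
So the parse is la.ti.blob.men.blu.vo.
Syllable 4 is /men/: onset /m/, nucleus /e/, coda /n/.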